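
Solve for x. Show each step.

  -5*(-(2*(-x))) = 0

Step 1. [-5*(-(2*(-x))) = 0] divide by the outer -5. So div: -(2*(-x)) = 0.
Step 2. [-(2*(-x)) = 0] flip signs both sides ⇒ neg: 2*(-x) = 0.
Step 3. [2*(-x) = 0] divide by the outer 2, so div: -x = 0.
Step 4. [-x = 0] leading − — multiply by −1 ⇒ neg: x = 0.

Answer: x ∈ {0}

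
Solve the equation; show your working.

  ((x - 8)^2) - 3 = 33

Step 1. [((x - 8)^2) - 3 = 33] peel the -3: add 3 from each side ⇒ sub: (x - 8)^2 = 36.
Step 2. [(x - 8)^2 = 36] 36 ≥ 0, LHS is (·)² — take ±√ ⇒ sqrt: x - 8 = 6 or -6.
Step 3. [x - 8 = 6 or -6] -8 is outermost — add 8 both sides ⇒ sub: x = 14 or 2.

Answer: x ∈ {2, 14}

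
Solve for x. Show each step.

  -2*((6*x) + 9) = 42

Step 1. [-2*((6*x) + 9) = 42] -2 out front; divide by -2. So div: (6*x) + 9 = -21.
Step 2. [(6*x) + 9 = -21] peel the +9: subtract 9 from each side, so sub: 6*x = -30.
Step 3. [6*x = -30] 6·(inner) — divide through by 6. So div: x = -5.

Answer: x ∈ {-5}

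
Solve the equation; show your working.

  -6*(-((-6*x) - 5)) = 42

Step 1. [-6*(-((-6*x) - 5)) = 42] divide by the outer -6. So div: -((-6*x) - 5) = -7.
Step 2. [-((-6*x) - 5) = -7] flip signs both sides ⇒ neg: (-6*x) - 5 = 7.
Step 3. [(-6*x) - 5 = 7] add 5: x sits inside (… - 5), so sub: -6*x = 12.
Step 4. [-6*x = 12] LHS = -6·(…); ÷-6 both sides ⇒ div: x = -2.

Answer: x ∈ {-2}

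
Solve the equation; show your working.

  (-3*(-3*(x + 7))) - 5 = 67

Step 1. [(-3*(-3*(x + 7))) - 5 = 67] the outer -5 inverts by adding 5. So sub: -3*(-3*(x + 7)) = 72.
Step 2. [-3*(-3*(x + 7)) = 72] -3·(inner) — divide through by -3 ⇒ div: -3*(x + 7) = -24.
Step 3. [-3*(x + 7) = -24] leading coefficient -3: divide by -3. So div: x + 7 = 8.
Step 4. [x + 7 = 8] +7 is outermost — subtract 7 both sides, so sub: x = 1.

Answer: x ∈ {1}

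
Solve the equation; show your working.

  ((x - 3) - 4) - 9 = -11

Step 1. [((x - 3) - 4) - 9 = -11] add 9: x sits inside (… - 9). So sub: (x - 3) - 4 = -2.
Step 2. [(x - 3) - 4 = -2] add 4: x sits inside (… - 4), so sub: x - 3 = 2.
Step 3. [x - 3 = 2] add 3: x sits inside (… - 3), so sub: x = 5.

Answer: x ∈ {5}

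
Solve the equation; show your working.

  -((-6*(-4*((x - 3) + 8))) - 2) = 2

Step 1. [-((-6*(-4*((x - 3) + 8))) - 2) = 2] LHS negated; negate both sides ⇒ neg: (-6*(-4*((x - 3) + 8))) - 2 = -2.
Step 2. [(-6*(-4*((x - 3) + 8))) - 2 = -2] -2 is outermost — add 2 both sides ⇒ sub: -6*(-4*((x - 3) + 8)) = 0.
Step 3. [-6*(-4*((x - 3) + 8)) = 0] leading coefficient -6: divide by -6 ⇒ div: -4*((x - 3) + 8) = 0.
Step 4. [-4*((x - 3) + 8) = 0] divide by the outer -4. So div: (x - 3) + 8 = 0.
Step 5. [(x - 3) + 8 = 0] 8 comes off first (subtract 8) ⇒ sub: x - 3 = -8.
Step 6. [x - 3 = -8] -3 is outermost — add 3 both sides ⇒ sub: x = -5.

Answer: x ∈ {-5}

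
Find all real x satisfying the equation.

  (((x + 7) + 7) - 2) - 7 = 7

Step 1. [(((x + 7) + 7) - 2) - 7 = 7] peel the -7: add 7 from each side. So sub: ((x + 7) + 7) - 2 = 14.
Step 2. [((x + 7) + 7) - 2 = 14] add 2: x sits inside (… - 2). So sub: (x + 7) + 7 = 16.
Step 3. [(x + 7) + 7 = 16] subtract 7: x sits inside (… + 7). So sub: x + 7 = 9.
Step 4. [x + 7 = 9] +7 is outermost — subtract 7 both sides ⇒ sub: x = 2.

Answer: x ∈ {2}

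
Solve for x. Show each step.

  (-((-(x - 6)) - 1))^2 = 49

Step 1. [(-((-(x - 6)) - 1))^2 = 49] LHS squared, RHS 49 ≥ 0: apply √ (±) ⇒ sqrt: -((-(x - 6)) - 1) = 7 or -7.
Step 2. [-((-(x - 6)) - 1) = 7 or -7] flip signs both sides ⇒ neg: (-(x - 6)) - 1 = -7 or 7.
Step 3. [(-(x - 6)) - 1 = -7 or 7] -1 is outermost — add 1 both sides, so sub: -(x - 6) = -6 or 8.
Step 4. [-(x - 6) = -6 or 8] flip signs both sides, so neg: x - 6 = 6 or -8.
Step 5. [x - 6 = 6 or -8] -6 is outermost — add 6 both sides ⇒ sub: x = 12 or -2.

Answer: x ∈ {-2, 12}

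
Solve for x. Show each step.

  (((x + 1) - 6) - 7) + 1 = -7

Step 1. [(((x + 1) - 6) - 7) + 1 = -7] +1 is outermost — subtract 1 both sides ⇒ sub: ((x + 1) - 6) - 7 = -8.
Step 2. [((x + 1) - 6) - 7 = -8] -7 is outermost — add 7 both sides ⇒ sub: (x + 1) - 6 = -1.
Step 3. [(x + 1) - 6 = -1] 6 comes off first (add 6) ⇒ sub: x + 1 = 5.
Step 4. [x + 1 = 5] +1 is outermost — subtract 1 both sides. So sub: x = 4.

Answer: x ∈ {4}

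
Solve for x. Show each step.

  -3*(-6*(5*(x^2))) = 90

Step 1. [-3*(-6*(5*(x^2))) = 90] leading coefficient -3: divide by -3 ⇒ div: -6*(5*(x^2)) = -30.
Step 2. [-6*(5*(x^2)) = -30] divide by the outer -6 ⇒ div: 5*(x^2) = 5.
Step 3. [5*(x^2) = 5] LHS = 5·(…); ÷5 both sides, so div: x^2 = 1.
Step 4. [x^2 = 1] √ both sides: 1 ≥ 0 gives two branches. So sqrt: x = 1 or -1.

Answer: x ∈ {-1, 1}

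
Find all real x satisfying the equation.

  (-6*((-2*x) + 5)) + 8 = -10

Step 1. [(-6*((-2*x) + 5)) + 8 = -10] 8 comes off first (subtract 8) ⇒ sub: -6*((-2*x) + 5) = -18.
Step 2. [-6*((-2*x) + 5) = -18] -6·(inner) — divide through by -6, so div: (-2*x) + 5 = 3.
Step 3. [(-2*x) + 5 = 3] 5 comes off first (subtract 5), so sub: -2*x = -2.
Step 4. [-2*x = -2] divide by the outer -2 ⇒ div: x = 1.

Answer: x ∈ {1}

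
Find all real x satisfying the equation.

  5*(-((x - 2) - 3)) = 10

Step 1. [5*(-((x - 2) - 3)) = 10] divide by the outer 5 ⇒ div: -((x - 2) - 3) = 2.
Step 2. [-((x - 2) - 3) = 2] LHS negated; negate both sides, so neg: (x - 2) - 3 = -2.
Step 3. [(x - 2) - 3 = -2] add 3: x sits inside (… - 3). So sub: x - 2 = 1.
Step 4. [x - 2 = 1] the outer -2 inverts by adding 2. So sub: x = 3.

Answer: x ∈ {3}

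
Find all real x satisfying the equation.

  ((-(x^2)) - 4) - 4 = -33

Step 1. [((-(x^2)) - 4) - 4 = -33] add 4: x sits inside (… - 4), so sub: (-(x^2)) - 4 = -29.
Step 2. [(-(x^2)) - 4 = -29] peel the -4: add 4 from each side. So sub: -(x^2) = -25.
Step 3. [-(x^2) = -25] flip signs both sides, so neg: x^2 = 25.
Step 4. [x^2 = 25] √ both sides: 25 ≥ 0 gives two branches, so sqrt: x = 5 or -5.

Answer: x ∈ {-5, 5}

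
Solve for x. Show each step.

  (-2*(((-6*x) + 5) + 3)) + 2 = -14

Step 1. [(-2*(((-6*x) + 5) + 3)) + 2 = -14] common factor -2 (LHS and -14) — divide through ⇒ factor: (((-6*x) + 5) + 3) - 1 = 7.
Step 2. [(((-6*x) + 5) + 3) - 1 = 7] -1 is outermost — add 1 both sides. So sub: ((-6*x) + 5) + 3 = 8.
Step 3. [((-6*x) + 5) + 3 = 8] +3 is outermost — subtract 3 both sides. So sub: (-6*x) + 5 = 5.
Step 4. [(-6*x) + 5 = 5] peel the +5: subtract 5 from each side ⇒ sub: -6*x = 0.
Step 5. [-6*x = 0] divide by the outer -6, so div: x = 0.

Answer: x ∈ {0}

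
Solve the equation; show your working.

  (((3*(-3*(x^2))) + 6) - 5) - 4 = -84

Step 1. [(((3*(-3*(x^2))) + 6) - 5) - 4 = -84] the outer -4 inverts by adding 4, so sub: ((3*(-3*(x^2))) + 6) - 5 = -80.
Step 2. [((3*(-3*(x^2))) + 6) - 5 = -80] add 5: x sits inside (… - 5), so sub: (3*(-3*(x^2))) + 6 = -75.
Step 3. [(3*(-3*(x^2))) + 6 = -75] common factor 3 (LHS and -75) — divide through. So factor: (-3*(x^2)) + 2 = -25.
Step 4. [(-3*(x^2)) + 2 = -25] subtract 2: x sits inside (… + 2), so sub: -3*(x^2) = -27.
Step 5. [-3*(x^2) = -27] -3·(inner) — divide through by -3. So div: x^2 = 9.
Step 6. [x^2 = 9] LHS squared, RHS 9 ≥ 0: apply √ (±) ⇒ sqrt: x = 3 or -3.

Answer: x ∈ {-3, 3}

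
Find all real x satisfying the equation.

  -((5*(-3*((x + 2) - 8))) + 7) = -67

Step 1. [-((5*(-3*((x + 2) - 8))) + 7) = -67] leading − — multiply by −1 ⇒ neg: (5*(-3*((x + 2) - 8))) + 7 = 67.
Step 2. [(5*(-3*((x + 2) - 8))) + 7 = 67] +7 is outermost — subtract 7 both sides ⇒ sub: 5*(-3*((x + 2) - 8)) = 60.
Step 3. [5*(-3*((x + 2) - 8)) = 60] LHS = 5·(…); ÷5 both sides. So div: -3*((x + 2) - 8) = 12.
Step 4. [-3*((x + 2) - 8) = 12] leading coefficient -3: divide by -3 ⇒ div: (x + 2) - 8 = -4.
Step 5. [(x + 2) - 8 = -4] -8 is outermost — add 8 both sides, so sub: x + 2 = 4.
Step 6. [x + 2 = 4] +2 is outermost — subtract 2 both sides. So sub: x = 2.

Answer: x ∈ {2}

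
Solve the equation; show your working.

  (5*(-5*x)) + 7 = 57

Step 1. [(5*(-5*x)) + 7 = 57] +7 is outermost — subtract 7 both sides. So sub: 5*(-5*x) = 50.
Step 2. [5*(-5*x) = 50] 5 out front; divide by 5, so div: -5*x = 10.
Step 3. [-5*x = 10] -5 out front; divide by -5 ⇒ div: x = -2.

Answer: x ∈ {-2}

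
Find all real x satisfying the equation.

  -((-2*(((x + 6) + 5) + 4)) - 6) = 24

Step 1. [-((-2*(((x + 6) + 5) + 4)) - 6) = 24] LHS negated; negate both sides, so neg: (-2*(((x + 6) + 5) + 4)) - 6 = -24.
Step 2. [(-2*(((x + 6) + 5) + 4)) - 6 = -24] common factor -2 (LHS and -24) — divide through. So factor: (((x + 6) + 5) + 4) + 3 = 12.
Step 3. [(((x + 6) + 5) + 4) + 3 = 12] subtract 3: x sits inside (… + 3), so sub: ((x + 6) + 5) + 4 = 9.
Step 4. [((x + 6) + 5) + 4 = 9] peel the +4: subtract 4 from each side ⇒ sub: (x + 6) + 5 = 5.
Step 5. [(x + 6) + 5 = 5] 5 comes off first (subtract 5), so sub: x + 6 = 0.
Step 6. [x + 6 = 0] subtract 6: x sits inside (… + 6), so sub: x = -6.

Answer: x ∈ {-6}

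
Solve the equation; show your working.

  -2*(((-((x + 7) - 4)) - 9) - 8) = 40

Step 1. [-2*(((-((x + 7) - 4)) - 9) - 8) = 40] divide by the outer -2 ⇒ div: ((-((x + 7) - 4)) - 9) - 8 = -20.
Step 2. [((-((x + 7) - 4)) - 9) - 8 = -20] -8 is outermost — add 8 both sides ⇒ sub: (-((x + 7) - 4)) - 9 = -12.
Step 3. [(-((x + 7) - 4)) - 9 = -12] peel the -9: add 9 from each side. So sub: -((x + 7) - 4) = -3.
Step 4. [-((x + 7) - 4) = -3] LHS negated; negate both sides, so neg: (x + 7) - 4 = 3.
Step 5. [(x + 7) - 4 = 3] the outer -4 inverts by adding 4 ⇒ sub: x + 7 = 7.
Step 6. [x + 7 = 7] the outer +7 inverts by subtracting 7. So sub: x = 0.

Answer: x ∈ {0}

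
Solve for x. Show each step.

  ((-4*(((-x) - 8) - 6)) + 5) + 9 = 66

Step 1. [((-4*(((-x) - 8) - 6)) + 5) + 9 = 66] subtract 9: x sits inside (… + 9) ⇒ sub: (-4*(((-x) - 8) - 6)) + 5 = 57.
Step 2. [(-4*(((-x) - 8) - 6)) + 5 = 57] 5 comes off first (subtract 5), so sub: -4*(((-x) - 8) - 6) = 52.
Step 3. [-4*(((-x) - 8) - 6) = 52] divide by the outer -4, so div: ((-x) - 8) - 6 = -13.
Step 4. [((-x) - 8) - 6 = -13] add 6: x sits inside (… - 6), so sub: (-x) - 8 = -7.
Step 5. [(-x) - 8 = -7] the outer -8 inverts by adding 8. So sub: -x = 1.
Step 6. [-x = 1] flip signs both sides. So neg: x = -1.

Answer: x ∈ {-1}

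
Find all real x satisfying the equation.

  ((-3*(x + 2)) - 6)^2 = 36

Step 1. [((-3*(x + 2)) - 6)^2 = 36] LHS squared, RHS 36 ≥ 0: apply √ (±) ⇒ sqrt: (-3*(x + 2)) - 6 = 6 or -6.
Step 2. [(-3*(x + 2)) - 6 = 6 or -6] common factor -3 (LHS and 6 or -6) — divide through. So factor: (x + 2) + 2 = -2 or 2.
Step 3. [(x + 2) + 2 = -2 or 2] +2 is outermost — subtract 2 both sides ⇒ sub: x + 2 = -4 or 0.
Step 4. [x + 2 = -4 or 0] subtract 2: x sits inside (… + 2). So sub: x = -6 or -2.

Answer: x ∈ {-6, -2}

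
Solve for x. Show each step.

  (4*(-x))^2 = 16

Step 1. [(4*(-x))^2 = 16] LHS squared, RHS 16 ≥ 0: apply √ (±), so sqrt: 4*(-x) = 4 or -4.
Step 2. [4*(-x) = 4 or -4] 4 out front; divide by 4 ⇒ div: -x = 1 or -1.
Step 3. [-x = 1 or -1] flip signs both sides. So neg: x = -1 or 1.

Answer: x ∈ {-1, 1}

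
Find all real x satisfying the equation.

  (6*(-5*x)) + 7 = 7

Step 1. [(6*(-5*x)) + 7 = 7] 7 comes off first (subtract 7). So sub: 6*(-5*x) = 0.
Step 2. [6*(-5*x) = 0] divide by the outer 6 ⇒ div: -5*x = 0.
Step 3. [-5*x = 0] leading coefficient -5: divide by -5 ⇒ div: x = 0.

Answer: x ∈ {0}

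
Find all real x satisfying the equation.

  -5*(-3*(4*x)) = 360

Step 1. [-5*(-3*(4*x)) = 360] LHS = -5·(…); ÷-5 both sides. So div: -3*(4*x) = -72.
Step 2. [-3*(4*x) = -72] leading coefficient -3: divide by -3 ⇒ div: 4*x = 24.
Step 3. [4*x = 24] leading coefficient 4: divide by 4 ⇒ div: x = 6.

Answer: x ∈ {6}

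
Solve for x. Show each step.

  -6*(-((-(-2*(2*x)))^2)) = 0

Step 1. [-6*(-((-(-2*(2*x)))^2)) = 0] -6 out front; divide by -6. So div: -((-(-2*(2*x)))^2) = 0.
Step 2. [-((-(-2*(2*x)))^2) = 0] flip signs both sides. So neg: (-(-2*(2*x)))^2 = 0.
Step 3. [(-(-2*(2*x)))^2 = 0] LHS squared, RHS 0 ≥ 0: apply √ (±), so sqrt: -(-2*(2*x)) = 0.
Step 4. [-(-2*(2*x)) = 0] LHS negated; negate both sides, so neg: -2*(2*x) = 0.
Step 5. [-2*(2*x) = 0] -2 out front; divide by -2 ⇒ div: 2*x = 0.
Step 6. [2*x = 0] LHS = 2·(…); ÷2 both sides ⇒ div: x = 0.

Answer: x ∈ {0}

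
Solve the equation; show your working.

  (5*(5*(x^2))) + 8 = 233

Step 1. [(5*(5*(x^2))) + 8 = 233] subtract 8: x sits inside (… + 8). So sub: 5*(5*(x^2)) = 225.
Step 2. [5*(5*(x^2)) = 225] 5·(inner) — divide through by 5 ⇒ div: 5*(x^2) = 45.
Step 3. [5*(x^2) = 45] LHS = 5·(…); ÷5 both sides ⇒ div: x^2 = 9.
Step 4. [x^2 = 9] LHS squared, RHS 9 ≥ 0: apply √ (±). So sqrt: x = 3 or -3.

Answer: x ∈ {-3, 3}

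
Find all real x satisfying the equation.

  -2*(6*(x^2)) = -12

Step 1. [-2*(6*(x^2)) = -12] divide by the outer -2, so div: 6*(x^2) = 6.
Step 2. [6*(x^2) = 6] divide by the outer 6 ⇒ div: x^2 = 1.
Step 3. [x^2 = 1] √ both sides: 1 ≥ 0 gives two branches. So sqrt: x = 1 or -1.

Answer: x ∈ {-1, 1}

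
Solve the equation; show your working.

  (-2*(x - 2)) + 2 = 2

Step 1. [(-2*(x - 2)) + 2 = 2] peel the +2: subtract 2 from each side ⇒ sub: -2*(x - 2) = 0.
Step 2. [-2*(x - 2) = 0] -2·(inner) — divide through by -2. So div: x - 2 = 0.
Step 3. [x - 2 = 0] 2 comes off first (add 2). So sub: x = 2.

Answer: x ∈ {2}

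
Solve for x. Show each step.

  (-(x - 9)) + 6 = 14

Step 1. [(-(x - 9)) + 6 = 14] subtract 6: x sits inside (… + 6) ⇒ sub: -(x - 9) = 8.
Step 2. [-(x - 9) = 8] leading − — multiply by −1 ⇒ neg: x - 9 = -8.
Step 3. [x - 9 = -8] the outer -9 inverts by adding 9 ⇒ sub: x = 1.

Answer: x ∈ {1}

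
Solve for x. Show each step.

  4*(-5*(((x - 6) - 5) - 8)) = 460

Step 1. [4*(-5*(((x - 6) - 5) - 8)) = 460] leading coefficient 4: divide by 4, so div: -5*(((x - 6) - 5) - 8) = 115.
Step 2. [-5*(((x - 6) - 5) - 8) = 115] leading coefficient -5: divide by -5. So div: ((x - 6) - 5) - 8 = -23.
Step 3. [((x - 6) - 5) - 8 = -23] peel the -8: add 8 from each side. So sub: (x - 6) - 5 = -15.
Step 4. [(x - 6) - 5 = -15] peel the -5: add 5 from each side ⇒ sub: x - 6 = -10.
Step 5. [x - 6 = -10] peel the -6: add 6 from each side, so sub: x = -4.

Answer: x ∈ {-4}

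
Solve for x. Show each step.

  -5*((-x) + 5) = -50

Step 1. [-5*((-x) + 5) = -50] -5 out front; divide by -5. So div: (-x) + 5 = 10.
Step 2. [(-x) + 5 = 10] 5 comes off first (subtract 5). So sub: -x = 5.
Step 3. [-x = 5] LHS negated; negate both sides ⇒ neg: x = -5.

Answer: x ∈ {-5}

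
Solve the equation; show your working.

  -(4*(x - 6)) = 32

Step 1. [-(4*(x - 6)) = 32] LHS negated; negate both sides ⇒ neg: 4*(x - 6) = -32.
Step 2. [4*(x - 6) = -32] divide by the outer 4 ⇒ div: x - 6 = -8.
Step 3. [x - 6 = -8] peel the -6: add 6 from each side ⇒ sub: x = -2.

Answer: x ∈ {-2}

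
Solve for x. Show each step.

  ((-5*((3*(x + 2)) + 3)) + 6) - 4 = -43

Step 1. [((-5*((3*(x + 2)) + 3)) + 6) - 4 = -43] 4 comes off first (add 4), so sub: (-5*((3*(x + 2)) + 3)) + 6 = -39.
Step 2. [(-5*((3*(x + 2)) + 3)) + 6 = -39] subtract 6: x sits inside (… + 6), so sub: -5*((3*(x + 2)) + 3) = -45.
Step 3. [-5*((3*(x + 2)) + 3) = -45] LHS = -5·(…); ÷-5 both sides ⇒ div: (3*(x + 2)) + 3 = 9.
Step 4. [(3*(x + 2)) + 3 = 9] +3 is outermost — subtract 3 both sides, so sub: 3*(x + 2) = 6.
Step 5. [3*(x + 2) = 6] divide by the outer 3. So div: x + 2 = 2.
Step 6. [x + 2 = 2] +2 is outermost — subtract 2 both sides, so sub: x = 0.

Answer: x ∈ {0}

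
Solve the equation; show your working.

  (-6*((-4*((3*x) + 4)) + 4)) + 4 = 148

Step 1. [(-6*((-4*((3*x) + 4)) + 4)) + 4 = 148] subtract 4: x sits inside (… + 4). So sub: -6*((-4*((3*x) + 4)) + 4) = 144.
Step 2. [-6*((-4*((3*x) + 4)) + 4) = 144] divide by the outer -6, so div: (-4*((3*x) + 4)) + 4 = -24.
Step 3. [(-4*((3*x) + 4)) + 4 = -24] -4 | LHS and -4 | -24: pull -4 out ⇒ factor: ((3*x) + 4) - 1 = 6.
Step 4. [((3*x) + 4) - 1 = 6] add 1: x sits inside (… - 1). So sub: (3*x) + 4 = 7.
Step 5. [(3*x) + 4 = 7] the outer +4 inverts by subtracting 4 ⇒ sub: 3*x = 3.
Step 6. [3*x = 3] leading coefficient 3: divide by 3. So div: x = 1.

Answer: x ∈ {1}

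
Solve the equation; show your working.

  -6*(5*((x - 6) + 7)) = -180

Step 1. [-6*(5*((x - 6) + 7)) = -180] divide by the outer -6 ⇒ div: 5*((x - 6) + 7) = 30.
Step 2. [5*((x - 6) + 7) = 30] leading coefficient 5: divide by 5. So div: (x - 6) + 7 = 6.
Step 3. [(x - 6) + 7 = 6] peel the +7: subtract 7 from each side. So sub: x - 6 = -1.
Step 4. [x - 6 = -1] -6 is outermost — add 6 both sides ⇒ sub: x = 5.

Answer: x ∈ {5}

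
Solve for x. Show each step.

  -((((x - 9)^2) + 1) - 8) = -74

Step 1. [-((((x - 9)^2) + 1) - 8) = -74] leading − — multiply by −1 ⇒ neg: (((x - 9)^2) + 1) - 8 = 74.
Step 2. [(((x - 9)^2) + 1) - 8 = 74] the outer -8 inverts by adding 8 ⇒ sub: ((x - 9)^2) + 1 = 82.
Step 3. [((x - 9)^2) + 1 = 82] the outer +1 inverts by subtracting 1. So sub: (x - 9)^2 = 81.
Step 4. [(x - 9)^2 = 81] 81 ≥ 0, LHS is (·)² — take ±√ ⇒ sqrt: x - 9 = 9 or -9.
Step 5. [x - 9 = 9 or -9] peel the -9: add 9 from each side, so sub: x = 18 or 0.

Answer: x ∈ {0, 18}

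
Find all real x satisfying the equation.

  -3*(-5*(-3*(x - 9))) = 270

Step 1. [-3*(-5*(-3*(x - 9))) = 270] leading coefficient -3: divide by -3, so div: -5*(-3*(x - 9)) = -90.
Step 2. [-5*(-3*(x - 9)) = -90] leading coefficient -5: divide by -5, so div: -3*(x - 9) = 18.
Step 3. [-3*(x - 9) = 18] leading coefficient -3: divide by -3. So div: x - 9 = -6.
Step 4. [x - 9 = -6] add 9: x sits inside (… - 9). So sub: x = 3.

Answer: x ∈ {3}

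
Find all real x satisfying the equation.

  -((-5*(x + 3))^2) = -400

Step 1. [-((-5*(x + 3))^2) = -400] LHS negated; negate both sides ⇒ neg: (-5*(x + 3))^2 = 400.
Step 2. [(-5*(x + 3))^2 = 400] 400 ≥ 0, LHS is (·)² — take ±√ ⇒ sqrt: -5*(x + 3) = 20 or -20.
Step 3. [-5*(x + 3) = 20 or -20] divide by the outer -5 ⇒ div: x + 3 = -4 or 4.
Step 4. [x + 3 = -4 or 4] +3 is outermost — subtract 3 both sides ⇒ sub: x = -7 or 1.

Answer: x ∈ {-7, 1}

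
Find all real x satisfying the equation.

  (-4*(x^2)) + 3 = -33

Step 1. [(-4*(x^2)) + 3 = -33] 3 comes off first (subtract 3), so sub: -4*(x^2) = -36.
Step 2. [-4*(x^2) = -36] -4 out front; divide by -4 ⇒ div: x^2 = 9.
Step 3. [x^2 = 9] LHS squared, RHS 9 ≥ 0: apply √ (±), so sqrt: x = 3 or -3.

Answer: x ∈ {-3, 3}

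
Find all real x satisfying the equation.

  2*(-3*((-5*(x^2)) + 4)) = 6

Step 1. [2*(-3*((-5*(x^2)) + 4)) = 6] leading coefficient 2: divide by 2, so div: -3*((-5*(x^2)) + 4) = 3.
Step 2. [-3*((-5*(x^2)) + 4) = 3] leading coefficient -3: divide by -3, so div: (-5*(x^2)) + 4 = -1.
Step 3. [(-5*(x^2)) + 4 = -1] 4 comes off first (subtract 4) ⇒ sub: -5*(x^2) = -5.
Step 4. [-5*(x^2) = -5] divide by the outer -5, so div: x^2 = 1.
Step 5. [x^2 = 1] √ both sides: 1 ≥ 0 gives two branches. So sqrt: x = 1 or -1.

Answer: x ∈ {-1, 1}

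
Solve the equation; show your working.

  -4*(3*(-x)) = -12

Step 1. [-4*(3*(-x)) = -12] leading coefficient -4: divide by -4 ⇒ div: 3*(-x) = 3.
Step 2. [3*(-x) = 3] leading coefficient 3: divide by 3, so div: -x = 1.
Step 3. [-x = 1] flip signs both sides, so neg: x = -1.

Answer: x ∈ {-1}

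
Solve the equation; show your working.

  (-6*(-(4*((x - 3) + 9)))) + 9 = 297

Step 1. [(-6*(-(4*((x - 3) + 9)))) + 9 = 297] subtract 9: x sits inside (… + 9), so sub: -6*(-(4*((x - 3) + 9))) = 288.
Step 2. [-6*(-(4*((x - 3) + 9))) = 288] LHS = -6·(…); ÷-6 both sides, so div: -(4*((x - 3) + 9)) = -48.
Step 3. [-(4*((x - 3) + 9)) = -48] leading − — multiply by −1 ⇒ neg: 4*((x - 3) + 9) = 48.
Step 4. [4*((x - 3) + 9) = 48] LHS = 4·(…); ÷4 both sides, so div: (x - 3) + 9 = 12.
Step 5. [(x - 3) + 9 = 12] +9 is outermost — subtract 9 both sides. So sub: x - 3 = 3.
Step 6. [x - 3 = 3] add 3: x sits inside (… - 3), so sub: x = 6.

Answer: x ∈ {6}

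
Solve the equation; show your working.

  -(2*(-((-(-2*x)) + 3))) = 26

Step 1. [-(2*(-((-(-2*x)) + 3))) = 26] LHS negated; negate both sides, so neg: 2*(-((-(-2*x)) + 3)) = -26.
Step 2. [2*(-((-(-2*x)) + 3)) = -26] 2 out front; divide by 2. So div: -((-(-2*x)) + 3) = -13.
Step 3. [-((-(-2*x)) + 3) = -13] LHS negated; negate both sides ⇒ neg: (-(-2*x)) + 3 = 13.
Step 4. [(-(-2*x)) + 3 = 13] +3 is outermost — subtract 3 both sides ⇒ sub: -(-2*x) = 10.
Step 5. [-(-2*x) = 10] flip signs both sides ⇒ neg: -2*x = -10.
Step 6. [-2*x = -10] -2 out front; divide by -2, so div: x = 5.

Answer: x ∈ {5}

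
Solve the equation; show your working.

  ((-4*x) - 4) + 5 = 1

Step 1. [((-4*x) - 4) + 5 = 1] the outer +5 inverts by subtracting 5. So sub: (-4*x) - 4 = -4.
Step 2. [(-4*x) - 4 = -4] the outer -4 inverts by adding 4 ⇒ sub: -4*x = 0.
Step 3. [-4*x = 0] -4 out front; divide by -4 ⇒ div: x = 0.

Answer: x ∈ {0}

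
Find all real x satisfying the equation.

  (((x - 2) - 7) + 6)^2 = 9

Step 1. [(((x - 2) - 7) + 6)^2 = 9] LHS squared, RHS 9 ≥ 0: apply √ (±), so sqrt: ((x - 2) - 7) + 6 = 3 or -3.
Step 2. [((x - 2) - 7) + 6 = 3 or -3] subtract 6: x sits inside (… + 6) ⇒ sub: (x - 2) - 7 = -3 or -9.
Step 3. [(x - 2) - 7 = -3 or -9] the outer -7 inverts by adding 7, so sub: x - 2 = 4 or -2.
Step 4. [x - 2 = 4 or -2] add 2: x sits inside (… - 2) ⇒ sub: x = 6 or 0.

Answer: x ∈ {0, 6}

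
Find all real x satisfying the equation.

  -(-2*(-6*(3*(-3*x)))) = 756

Step 1. [-(-2*(-6*(3*(-3*x)))) = 756] leading − — multiply by −1. So neg: -2*(-6*(3*(-3*x))) = -756.
Step 2. [-2*(-6*(3*(-3*x))) = -756] divide by the outer -2 ⇒ div: -6*(3*(-3*x)) = 378.
Step 3. [-6*(3*(-3*x)) = 378] -6 out front; divide by -6 ⇒ div: 3*(-3*x) = -63.
Step 4. [3*(-3*x) = -63] LHS = 3·(…); ÷3 both sides. So div: -3*x = -21.
Step 5. [-3*x = -21] LHS = -3·(…); ÷-3 both sides, so div: x = 7.

Answer: x ∈ {7}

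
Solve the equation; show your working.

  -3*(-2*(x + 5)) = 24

Step 1. [-3*(-2*(x + 5)) = 24] leading coefficient -3: divide by -3 ⇒ div: -2*(x + 5) = -8.
Step 2. [-2*(x + 5) = -8] -2·(inner) — divide through by -2 ⇒ div: x + 5 = 4.
Step 3. [x + 5 = 4] the outer +5 inverts by subtracting 5 ⇒ sub: x = -1.

Answer: x ∈ {-1}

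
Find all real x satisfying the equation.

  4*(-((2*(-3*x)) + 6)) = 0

Step 1. [4*(-((2*(-3*x)) + 6)) = 0] 4 out front; divide by 4, so div: -((2*(-3*x)) + 6) = 0.
Step 2. [-((2*(-3*x)) + 6) = 0] flip signs both sides. So neg: (2*(-3*x)) + 6 = 0.
Step 3. [(2*(-3*x)) + 6 = 0] peel the +6: subtract 6 from each side ⇒ sub: 2*(-3*x) = -6.
Step 4. [2*(-3*x) = -6] 2 out front; divide by 2. So div: -3*x = -3.
Step 5. [-3*x = -3] LHS = -3·(…); ÷-3 both sides. So div: x = 1.

Answer: x ∈ {1}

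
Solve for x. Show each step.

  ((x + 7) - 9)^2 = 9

Step 1. [((x + 7) - 9)^2 = 9] 9 ≥ 0, LHS is (·)² — take ±√, so sqrt: (x + 7) - 9 = 3 or -3.
Step 2. [(x + 7) - 9 = 3 or -3] 9 comes off first (add 9). So sub: x + 7 = 12 or 6.
Step 3. [x + 7 = 12 or 6] subtract 7: x sits inside (… + 7), so sub: x = 5 or -1.

Answer: x ∈ {-1, 5}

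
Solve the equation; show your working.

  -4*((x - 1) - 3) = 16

Step 1. [-4*((x - 1) - 3) = 16] -4 out front; divide by -4. So div: (x - 1) - 3 = -4.
Step 2. [(x - 1) - 3 = -4] the outer -3 inverts by adding 3. So sub: x - 1 = -1.
Step 3. [x - 1 = -1] the outer -1 inverts by adding 1. So sub: x = 0.

Answer: x ∈ {0}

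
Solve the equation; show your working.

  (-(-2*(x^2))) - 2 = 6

Step 1. [(-(-2*(x^2))) - 2 = 6] peel the -2: add 2 from each side ⇒ sub: -(-2*(x^2)) = 8.
Step 2. [-(-2*(x^2)) = 8] leading − — multiply by −1, so neg: -2*(x^2) = -8.
Step 3. [-2*(x^2) = -8] -2·(inner) — divide through by -2. So div: x^2 = 4.
Step 4. [x^2 = 4] √ both sides: 4 ≥ 0 gives two branches ⇒ sqrt: x = 2 or -2.

Answer: x ∈ {-2, 2}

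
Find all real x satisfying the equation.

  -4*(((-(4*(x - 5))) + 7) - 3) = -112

Step 1. [-4*(((-(4*(x - 5))) + 7) - 3) = -112] -4·(inner) — divide through by -4, so div: ((-(4*(x - 5))) + 7) - 3 = 28.
Step 2. [((-(4*(x - 5))) + 7) - 3 = 28] the outer -3 inverts by adding 3, so sub: (-(4*(x - 5))) + 7 = 31.
Step 3. [(-(4*(x - 5))) + 7 = 31] the outer +7 inverts by subtracting 7, so sub: -(4*(x - 5)) = 24.
Step 4. [-(4*(x - 5)) = 24] flip signs both sides. So neg: 4*(x - 5) = -24.
Step 5. [4*(x - 5) = -24] 4·(inner) — divide through by 4, so div: x - 5 = -6.
Step 6. [x - 5 = -6] the outer -5 inverts by adding 5 ⇒ sub: x = -1.

Answer: x ∈ {-1}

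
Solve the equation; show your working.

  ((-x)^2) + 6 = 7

Step 1. [((-x)^2) + 6 = 7] the outer +6 inverts by subtracting 6, so sub: (-x)^2 = 1.
Step 2. [(-x)^2 = 1] LHS squared, RHS 1 ≥ 0: apply √ (±) ⇒ sqrt: -x = 1 or -1.
Step 3. [-x = 1 or -1] flip signs both sides ⇒ neg: x = -1 or 1.

Answer: x ∈ {-1, 1}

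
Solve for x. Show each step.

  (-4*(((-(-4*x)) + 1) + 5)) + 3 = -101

Step 1. [(-4*(((-(-4*x)) + 1) + 5)) + 3 = -101] +3 is outermost — subtract 3 both sides, so sub: -4*(((-(-4*x)) + 1) + 5) = -104.
Step 2. [-4*(((-(-4*x)) + 1) + 5) = -104] -4 out front; divide by -4 ⇒ div: ((-(-4*x)) + 1) + 5 = 26.
Step 3. [((-(-4*x)) + 1) + 5 = 26] the outer +5 inverts by subtracting 5, so sub: (-(-4*x)) + 1 = 21.
Step 4. [(-(-4*x)) + 1 = 21] peel the +1: subtract 1 from each side ⇒ sub: -(-4*x) = 20.
Step 5. [-(-4*x) = 20] leading − — multiply by −1, so neg: -4*x = -20.
Step 6. [-4*x = -20] leading coefficient -4: divide by -4, so div: x = 5.

Answer: x ∈ {5}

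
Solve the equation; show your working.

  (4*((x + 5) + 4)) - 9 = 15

Step 1. [(4*((x + 5) + 4)) - 9 = 15] -9 is outermost — add 9 both sides, so sub: 4*((x + 5) + 4) = 24.
Step 2. [4*((x + 5) + 4) = 24] LHS = 4·(…); ÷4 both sides. So div: (x + 5) + 4 = 6.
Step 3. [(x + 5) + 4 = 6] the outer +4 inverts by subtracting 4, so sub: x + 5 = 2.
Step 4. [x + 5 = 2] subtract 5: x sits inside (… + 5), so sub: x = -3.

Answer: x ∈ {-3}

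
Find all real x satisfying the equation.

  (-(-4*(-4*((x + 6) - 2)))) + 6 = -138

Step 1. [(-(-4*(-4*((x + 6) - 2)))) + 6 = -138] peel the +6: subtract 6 from each side, so sub: -(-4*(-4*((x + 6) - 2))) = -144.
Step 2. [-(-4*(-4*((x + 6) - 2))) = -144] leading − — multiply by −1 ⇒ neg: -4*(-4*((x + 6) - 2)) = 144.
Step 3. [-4*(-4*((x + 6) - 2)) = 144] -4·(inner) — divide through by -4, so div: -4*((x + 6) - 2) = -36.
Step 4. [-4*((x + 6) - 2) = -36] leading coefficient -4: divide by -4, so div: (x + 6) - 2 = 9.
Step 5. [(x + 6) - 2 = 9] the outer -2 inverts by adding 2, so sub: x + 6 = 11.
Step 6. [x + 6 = 11] subtract 6: x sits inside (… + 6) ⇒ sub: x = 5.

Answer: x ∈ {5}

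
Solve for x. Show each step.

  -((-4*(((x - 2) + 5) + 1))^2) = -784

Step 1. [-((-4*(((x - 2) + 5) + 1))^2) = -784] flip signs both sides. So neg: (-4*(((x - 2) + 5) + 1))^2 = 784.
Step 2. [(-4*(((x - 2) + 5) + 1))^2 = 784] √ both sides: 784 ≥ 0 gives two branches. So sqrt: -4*(((x - 2) + 5) + 1) = 28 or -28.
Step 3. [-4*(((x - 2) + 5) + 1) = 28 or -28] leading coefficient -4: divide by -4. So div: ((x - 2) + 5) + 1 = -7 or 7.
Step 4. [((x - 2) + 5) + 1 = -7 or 7] peel the +1: subtract 1 from each side. So sub: (x - 2) + 5 = -8 or 6.
Step 5. [(x - 2) + 5 = -8 or 6] 5 comes off first (subtract 5) ⇒ sub: x - 2 = -13 or 1.
Step 6. [x - 2 = -13 or 1] 2 comes off first (add 2), so sub: x = -11 or 3.

Answer: x ∈ {-11, 3}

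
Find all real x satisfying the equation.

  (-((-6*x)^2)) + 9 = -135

Step 1. [(-((-6*x)^2)) + 9 = -135] 9 comes off first (subtract 9) ⇒ sub: -((-6*x)^2) = -144.
Step 2. [-((-6*x)^2) = -144] LHS negated; negate both sides. So neg: (-6*x)^2 = 144.
Step 3. [(-6*x)^2 = 144] 144 ≥ 0, LHS is (·)² — take ±√. So sqrt: -6*x = 12 or -12.
Step 4. [-6*x = 12 or -12] -6·(inner) — divide through by -6. So div: x = -2 or 2.

Answer: x ∈ {-2, 2}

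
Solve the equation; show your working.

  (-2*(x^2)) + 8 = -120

Step 1. [(-2*(x^2)) + 8 = -120] 8 comes off first (subtract 8), so sub: -2*(x^2) = -128.
Step 2. [-2*(x^2) = -128] divide by the outer -2 ⇒ div: x^2 = 64.
Step 3. [x^2 = 64] 64 ≥ 0, LHS is (·)² — take ±√, so sqrt: x = 8 or -8.

Answer: x ∈ {-8, 8}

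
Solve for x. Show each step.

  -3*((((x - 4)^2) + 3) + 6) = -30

Step 1. [-3*((((x - 4)^2) + 3) + 6) = -30] divide by the outer -3, so div: (((x - 4)^2) + 3) + 6 = 10.
Step 2. [(((x - 4)^2) + 3) + 6 = 10] subtract 6: x sits inside (… + 6), so sub: ((x - 4)^2) + 3 = 4.
Step 3. [((x - 4)^2) + 3 = 4] the outer +3 inverts by subtracting 3, so sub: (x - 4)^2 = 1.
Step 4. [(x - 4)^2 = 1] 1 ≥ 0, LHS is (·)² — take ±√. So sqrt: x - 4 = 1 or -1.
Step 5. [x - 4 = 1 or -1] -4 is outermost — add 4 both sides. So sub: x = 5 or 3.

Answer: x ∈ {3, 5}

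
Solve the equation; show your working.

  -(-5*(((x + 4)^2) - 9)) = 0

Step 1. [-(-5*(((x + 4)^2) - 9)) = 0] LHS negated; negate both sides ⇒ neg: -5*(((x + 4)^2) - 9) = 0.
Step 2. [-5*(((x + 4)^2) - 9) = 0] divide by the outer -5. So div: ((x + 4)^2) - 9 = 0.
Step 3. [((x + 4)^2) - 9 = 0] -9 is outermost — add 9 both sides ⇒ sub: (x + 4)^2 = 9.
Step 4. [(x + 4)^2 = 9] √ both sides: 9 ≥ 0 gives two branches. So sqrt: x + 4 = 3 or -3.
Step 5. [x + 4 = 3 or -3] 4 comes off first (subtract 4), so sub: x = -1 or -7.

Answer: x ∈ {-7, -1}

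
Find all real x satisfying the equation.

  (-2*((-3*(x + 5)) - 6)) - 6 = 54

Step 1. [(-2*((-3*(x + 5)) - 6)) - 6 = 54] -6 is outermost — add 6 both sides. So sub: -2*((-3*(x + 5)) - 6) = 60.
Step 2. [-2*((-3*(x + 5)) - 6) = 60] divide by the outer -2. So div: (-3*(x + 5)) - 6 = -30.
Step 3. [(-3*(x + 5)) - 6 = -30] peel the -6: add 6 from each side, so sub: -3*(x + 5) = -24.
Step 4. [-3*(x + 5) = -24] LHS = -3·(…); ÷-3 both sides ⇒ div: x + 5 = 8.
Step 5. [x + 5 = 8] 5 comes off first (subtract 5). So sub: x = 3.

Answer: x ∈ {3}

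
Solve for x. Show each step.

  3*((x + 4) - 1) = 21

Step 1. [3*((x + 4) - 1) = 21] 3 out front; divide by 3, so div: (x + 4) - 1 = 7.
Step 2. [(x + 4) - 1 = 7] 1 comes off first (add 1), so sub: x + 4 = 8.
Step 3. [x + 4 = 8] peel the +4: subtract 4 from each side. So sub: x = 4.

Answer: x ∈ {4}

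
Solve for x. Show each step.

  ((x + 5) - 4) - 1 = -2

Step 1. [((x + 5) - 4) - 1 = -2] the outer -1 inverts by adding 1. So sub: (x + 5) - 4 = -1.
Step 2. [(x + 5) - 4 = -1] add 4: x sits inside (… - 4) ⇒ sub: x + 5 = 3.
Step 3. [x + 5 = 3] subtract 5: x sits inside (… + 5), so sub: x = -2.

Answer: x ∈ {-2}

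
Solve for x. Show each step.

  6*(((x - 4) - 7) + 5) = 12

Step 1. [6*(((x - 4) - 7) + 5) = 12] divide by the outer 6. So div: ((x - 4) - 7) + 5 = 2.
Step 2. [((x - 4) - 7) + 5 = 2] 5 comes off first (subtract 5) ⇒ sub: (x - 4) - 7 = -3.
Step 3. [(x - 4) - 7 = -3] the outer -7 inverts by adding 7 ⇒ sub: x - 4 = 4.
Step 4. [x - 4 = 4] 4 comes off first (add 4). So sub: x = 8.

Answer: x ∈ {8}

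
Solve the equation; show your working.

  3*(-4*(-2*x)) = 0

Step 1. [3*(-4*(-2*x)) = 0] LHS = 3·(…); ÷3 both sides, so div: -4*(-2*x) = 0.
Step 2. [-4*(-2*x) = 0] -4·(inner) — divide through by -4. So div: -2*x = 0.
Step 3. [-2*x = 0] -2 out front; divide by -2. So div: x = 0.

Answer: x ∈ {0}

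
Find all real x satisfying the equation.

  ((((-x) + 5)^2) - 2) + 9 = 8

Step 1. [((((-x) + 5)^2) - 2) + 9 = 8] the outer +9 inverts by subtracting 9, so sub: (((-x) + 5)^2) - 2 = -1.
Step 2. [(((-x) + 5)^2) - 2 = -1] 2 comes off first (add 2) ⇒ sub: ((-x) + 5)^2 = 1.
Step 3. [((-x) + 5)^2 = 1] √ both sides: 1 ≥ 0 gives two branches ⇒ sqrt: (-x) + 5 = 1 or -1.
Step 4. [(-x) + 5 = 1 or -1] +5 is outermost — subtract 5 both sides, so sub: -x = -4 or -6.
Step 5. [-x = -4 or -6] leading − — multiply by −1. So neg: x = 4 or 6.

Answer: x ∈ {4, 6}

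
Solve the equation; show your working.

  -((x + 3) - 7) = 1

Step 1. [-((x + 3) - 7) = 1] LHS negated; negate both sides ⇒ neg: (x + 3) - 7 = -1.
Step 2. [(x + 3) - 7 = -1] -7 is outermost — add 7 both sides, so sub: x + 3 = 6.
Step 3. [x + 3 = 6] +3 is outermost — subtract 3 both sides. So sub: x = 3.

Answer: x ∈ {3}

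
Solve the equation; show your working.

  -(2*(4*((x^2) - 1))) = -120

Step 1. [-(2*(4*((x^2) - 1))) = -120] LHS negated; negate both sides, so neg: 2*(4*((x^2) - 1)) = 120.
Step 2. [2*(4*((x^2) - 1)) = 120] divide by the outer 2, so div: 4*((x^2) - 1) = 60.
Step 3. [4*((x^2) - 1) = 60] 4·(inner) — divide through by 4. So div: (x^2) - 1 = 15.
Step 4. [(x^2) - 1 = 15] 1 comes off first (add 1) ⇒ sub: x^2 = 16.
Step 5. [x^2 = 16] √ both sides: 16 ≥ 0 gives two branches. So sqrt: x = 4 or -4.

Answer: x ∈ {-4, 4}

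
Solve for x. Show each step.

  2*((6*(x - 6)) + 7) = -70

Step 1. [2*((6*(x - 6)) + 7) = -70] 2 out front; divide by 2 ⇒ div: (6*(x - 6)) + 7 = -35.
Step 2. [(6*(x - 6)) + 7 = -35] subtract 7: x sits inside (… + 7). So sub: 6*(x - 6) = -42.
Step 3. [6*(x - 6) = -42] divide by the outer 6. So div: x - 6 = -7.
Step 4. [x - 6 = -7] peel the -6: add 6 from each side, so sub: x = -1.

Answer: x ∈ {-1}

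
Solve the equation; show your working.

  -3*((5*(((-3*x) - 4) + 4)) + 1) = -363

Step 1. [-3*((5*(((-3*x) - 4) + 4)) + 1) = -363] LHS = -3·(…); ÷-3 both sides ⇒ div: (5*(((-3*x) - 4) + 4)) + 1 = 121.
Step 2. [(5*(((-3*x) - 4) + 4)) + 1 = 121] +1 is outermost — subtract 1 both sides, so sub: 5*(((-3*x) - 4) + 4) = 120.
Step 3. [5*(((-3*x) - 4) + 4) = 120] LHS = 5·(…); ÷5 both sides ⇒ div: ((-3*x) - 4) + 4 = 24.
Step 4. [((-3*x) - 4) + 4 = 24] 4 comes off first (subtract 4). So sub: (-3*x) - 4 = 20.
Step 5. [(-3*x) - 4 = 20] add 4: x sits inside (… - 4) ⇒ sub: -3*x = 24.
Step 6. [-3*x = 24] divide by the outer -3, so div: x = -8.

Answer: x ∈ {-8}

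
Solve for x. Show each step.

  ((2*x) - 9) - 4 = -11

Step 1. [((2*x) - 9) - 4 = -11] -4 is outermost — add 4 both sides, so sub: (2*x) - 9 = -7.
Step 2. [(2*x) - 9 = -7] add 9: x sits inside (… - 9), so sub: 2*x = 2.
Step 3. [2*x = 2] 2·(inner) — divide through by 2. So div: x = 1.

Answer: x ∈ {1}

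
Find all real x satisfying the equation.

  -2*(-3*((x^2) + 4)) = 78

Step 1. [-2*(-3*((x^2) + 4)) = 78] divide by the outer -2. So div: -3*((x^2) + 4) = -39.
Step 2. [-3*((x^2) + 4) = -39] LHS = -3·(…); ÷-3 both sides, so div: (x^2) + 4 = 13.
Step 3. [(x^2) + 4 = 13] the outer +4 inverts by subtracting 4, so sub: x^2 = 9.
Step 4. [x^2 = 9] LHS squared, RHS 9 ≥ 0: apply √ (±), so sqrt: x = 3 or -3.

Answer: x ∈ {-3, 3}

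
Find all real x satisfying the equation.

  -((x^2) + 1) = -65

Step 1. [-((x^2) + 1) = -65] LHS negated; negate both sides. So neg: (x^2) + 1 = 65.
Step 2. [(x^2) + 1 = 65] 1 comes off first (subtract 1) ⇒ sub: x^2 = 64.
Step 3. [x^2 = 64] 64 ≥ 0, LHS is (·)² — take ±√ ⇒ sqrt: x = 8 or -8.

Answer: x ∈ {-8, 8}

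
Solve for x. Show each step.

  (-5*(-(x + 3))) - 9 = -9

Step 1. [(-5*(-(x + 3))) - 9 = -9] the outer -9 inverts by adding 9, so sub: -5*(-(x + 3)) = 0.
Step 2. [-5*(-(x + 3)) = 0] -5 out front; divide by -5. So div: -(x + 3) = 0.
Step 3. [-(x + 3) = 0] leading − — multiply by −1, so neg: x + 3 = 0.
Step 4. [x + 3 = 0] subtract 3: x sits inside (… + 3), so sub: x = -3.

Answer: x ∈ {-3}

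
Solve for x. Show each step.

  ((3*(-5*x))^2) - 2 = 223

Step 1. [((3*(-5*x))^2) - 2 = 223] 2 comes off first (add 2). So sub: (3*(-5*x))^2 = 225.
Step 2. [(3*(-5*x))^2 = 225] LHS squared, RHS 225 ≥ 0: apply √ (±), so sqrt: 3*(-5*x) = 15 or -15.
Step 3. [3*(-5*x) = 15 or -15] LHS = 3·(…); ÷3 both sides, so div: -5*x = 5 or -5.
Step 4. [-5*x = 5 or -5] -5·(inner) — divide through by -5 ⇒ div: x = -1 or 1.

Answer: x ∈ {-1, 1}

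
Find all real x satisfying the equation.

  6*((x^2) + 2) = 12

Step 1. [6*((x^2) + 2) = 12] LHS = 6·(…); ÷6 both sides ⇒ div: (x^2) + 2 = 2.
Step 2. [(x^2) + 2 = 2] peel the +2: subtract 2 from each side ⇒ sub: x^2 = 0.
Step 3. [x^2 = 0] LHS squared, RHS 0 ≥ 0: apply √ (±). So sqrt: x = 0.

Answer: x ∈ {0}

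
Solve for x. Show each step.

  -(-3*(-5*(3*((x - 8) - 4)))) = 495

Step 1. [-(-3*(-5*(3*((x - 8) - 4)))) = 495] LHS negated; negate both sides. So neg: -3*(-5*(3*((x - 8) - 4))) = -495.
Step 2. [-3*(-5*(3*((x - 8) - 4))) = -495] -3·(inner) — divide through by -3, so div: -5*(3*((x - 8) - 4)) = 165.
Step 3. [-5*(3*((x - 8) - 4)) = 165] -5 out front; divide by -5, so div: 3*((x - 8) - 4) = -33.
Step 4. [3*((x - 8) - 4) = -33] 3 out front; divide by 3. So div: (x - 8) - 4 = -11.
Step 5. [(x - 8) - 4 = -11] peel the -4: add 4 from each side ⇒ sub: x - 8 = -7.
Step 6. [x - 8 = -7] peel the -8: add 8 from each side, so sub: x = 1.

Answer: x ∈ {1}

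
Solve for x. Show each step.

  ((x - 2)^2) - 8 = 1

Step 1. [((x - 2)^2) - 8 = 1] the outer -8 inverts by adding 8 ⇒ sub: (x - 2)^2 = 9.
Step 2. [(x - 2)^2 = 9] 9 ≥ 0, LHS is (·)² — take ±√. So sqrt: x - 2 = 3 or -3.
Step 3. [x - 2 = 3 or -3] 2 comes off first (add 2) ⇒ sub: x = 5 or -1.

Answer: x ∈ {-1, 5}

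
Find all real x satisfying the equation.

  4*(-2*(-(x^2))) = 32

Step 1. [4*(-2*(-(x^2))) = 32] LHS = 4·(…); ÷4 both sides, so div: -2*(-(x^2)) = 8.
Step 2. [-2*(-(x^2)) = 8] -2 out front; divide by -2. So div: -(x^2) = -4.
Step 3. [-(x^2) = -4] LHS negated; negate both sides, so neg: x^2 = 4.
Step 4. [x^2 = 4] √ both sides: 4 ≥ 0 gives two branches. So sqrt: x = 2 or -2.

Answer: x ∈ {-2, 2}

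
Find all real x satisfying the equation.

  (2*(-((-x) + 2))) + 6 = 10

Step 1. [(2*(-((-x) + 2))) + 6 = 10] the outer +6 inverts by subtracting 6, so sub: 2*(-((-x) + 2)) = 4.
Step 2. [2*(-((-x) + 2)) = 4] leading coefficient 2: divide by 2, so div: -((-x) + 2) = 2.
Step 3. [-((-x) + 2) = 2] LHS negated; negate both sides ⇒ neg: (-x) + 2 = -2.
Step 4. [(-x) + 2 = -2] the outer +2 inverts by subtracting 2, so sub: -x = -4.
Step 5. [-x = -4] flip signs both sides, so neg: x = 4.

Answer: x ∈ {4}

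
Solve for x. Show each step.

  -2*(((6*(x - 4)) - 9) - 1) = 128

Step 1. [-2*(((6*(x - 4)) - 9) - 1) = 128] -2·(inner) — divide through by -2. So div: ((6*(x - 4)) - 9) - 1 = -64.
Step 2. [((6*(x - 4)) - 9) - 1 = -64] peel the -1: add 1 from each side. So sub: (6*(x - 4)) - 9 = -63.
Step 3. [(6*(x - 4)) - 9 = -63] -9 is outermost — add 9 both sides. So sub: 6*(x - 4) = -54.
Step 4. [6*(x - 4) = -54] leading coefficient 6: divide by 6, so div: x - 4 = -9.
Step 5. [x - 4 = -9] the outer -4 inverts by adding 4, so sub: x = -5.

Answer: x ∈ {-5}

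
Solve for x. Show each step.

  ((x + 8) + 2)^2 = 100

Step 1. [((x + 8) + 2)^2 = 100] LHS squared, RHS 100 ≥ 0: apply √ (±) ⇒ sqrt: (x + 8) + 2 = 10 or -10.
Step 2. [(x + 8) + 2 = 10 or -10] subtract 2: x sits inside (… + 2) ⇒ sub: x + 8 = 8 or -12.
Step 3. [x + 8 = 8 or -12] +8 is outermost — subtract 8 both sides, so sub: x = 0 or -20.

Answer: x ∈ {-20, 0}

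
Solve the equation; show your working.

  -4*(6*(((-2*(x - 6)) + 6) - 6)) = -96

Step 1. [-4*(6*(((-2*(x - 6)) + 6) - 6)) = -96] divide by the outer -4 ⇒ div: 6*(((-2*(x - 6)) + 6) - 6) = 24.
Step 2. [6*(((-2*(x - 6)) + 6) - 6) = 24] 6·(inner) — divide through by 6, so div: ((-2*(x - 6)) + 6) - 6 = 4.
Step 3. [((-2*(x - 6)) + 6) - 6 = 4] peel the -6: add 6 from each side, so sub: (-2*(x - 6)) + 6 = 10.
Step 4. [(-2*(x - 6)) + 6 = 10] the outer +6 inverts by subtracting 6, so sub: -2*(x - 6) = 4.
Step 5. [-2*(x - 6) = 4] LHS = -2·(…); ÷-2 both sides ⇒ div: x - 6 = -2.
Step 6. [x - 6 = -2] the outer -6 inverts by adding 6 ⇒ sub: x = 4.

Answer: x ∈ {4}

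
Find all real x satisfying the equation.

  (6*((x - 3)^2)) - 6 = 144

Step 1. [(6*((x - 3)^2)) - 6 = 144] peel the -6: add 6 from each side. So sub: 6*((x - 3)^2) = 150.
Step 2. [6*((x - 3)^2) = 150] 6 out front; divide by 6 ⇒ div: (x - 3)^2 = 25.
Step 3. [(x - 3)^2 = 25] √ both sides: 25 ≥ 0 gives two branches ⇒ sqrt: x - 3 = 5 or -5.
Step 4. [x - 3 = 5 or -5] the outer -3 inverts by adding 3, so sub: x = 8 or -2.

Answer: x ∈ {-2, 8}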